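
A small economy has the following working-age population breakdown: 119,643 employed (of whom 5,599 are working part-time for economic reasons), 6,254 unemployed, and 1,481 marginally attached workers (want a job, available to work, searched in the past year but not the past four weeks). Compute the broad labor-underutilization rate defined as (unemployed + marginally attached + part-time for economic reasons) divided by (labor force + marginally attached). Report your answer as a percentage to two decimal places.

Labor force = 119,643 + 6,254 = 125,897.
Numerator = 6,254 + 1,481 + 5,599 = 13,334.
Denominator = 125,897 + 1,481 = 127,378.
Broad rate = 13,334 / 127,378 = 10.47%.

Broad underutilization rate ≈ 10.47%.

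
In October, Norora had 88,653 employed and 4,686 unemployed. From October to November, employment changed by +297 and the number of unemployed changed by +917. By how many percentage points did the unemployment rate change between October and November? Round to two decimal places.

The unemployment rate changed by +0.91 percentage points.

October: labor force = 88,653 + 4,686 = 93,339; u = 4,686/93,339 = 5.02%.
November: labor force = 88,950 + 5,603 = 94,553; u = 5,603/94,553 = 5.93%.
Change = 5.93% − 5.02% = +0.91 pp.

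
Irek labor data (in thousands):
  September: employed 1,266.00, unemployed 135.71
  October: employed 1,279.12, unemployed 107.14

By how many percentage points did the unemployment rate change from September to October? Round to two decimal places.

The unemployment rate changed by −1.95 percentage points.

September: labor force = 1,266.00 + 135.71 = 1,401.71; u = 135.71/1,401.71 = 9.68%.
October: labor force = 1,279.12 + 107.14 = 1,386.26; u = 107.14/1,386.26 = 7.73%.
Change = 7.73% − 9.68% = −1.95 pp.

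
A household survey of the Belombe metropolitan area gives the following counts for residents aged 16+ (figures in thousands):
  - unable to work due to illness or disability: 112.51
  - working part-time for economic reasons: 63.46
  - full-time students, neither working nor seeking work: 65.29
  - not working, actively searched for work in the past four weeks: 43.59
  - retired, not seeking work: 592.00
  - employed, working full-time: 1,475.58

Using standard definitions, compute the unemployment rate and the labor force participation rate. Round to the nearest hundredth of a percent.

Employed = 63.46 + 1,475.58 = 1,539.04 thousand (anyone who worked, including part-time for economic reasons, counts as employed).
Unemployed = 43.59 thousand.
Labor force = 1,539.04 + 43.59 = 1,582.63 thousand.
Not in labor force = 112.51 + 65.29 + 592.00 = 769.80 thousand (those not working and not actively searching are outside the labor force).
Civilian working-age population = 1,582.63 + 769.80 = 2,352.43 thousand.
Unemployment rate = 43.59 / 1,582.63 = 2.75%.
Labor force participation rate = 1,582.63 / 2,352.43 = 67.28%.

Unemployment rate ≈ 2.75%; labor force participation rate ≈ 67.28%.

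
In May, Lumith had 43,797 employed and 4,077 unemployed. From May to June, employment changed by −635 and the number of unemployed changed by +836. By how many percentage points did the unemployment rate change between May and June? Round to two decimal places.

May: labor force = 43,797 + 4,077 = 47,874; u = 4,077/47,874 = 8.52%.
June: labor force = 43,162 + 4,913 = 48,075; u = 4,913/48,075 = 10.22%.
Change = 10.22% − 8.52% = +1.70 pp.

The unemployment rate changed by +1.70 percentage points.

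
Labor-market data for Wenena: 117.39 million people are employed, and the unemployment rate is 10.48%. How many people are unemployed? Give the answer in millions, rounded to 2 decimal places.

Let U be the number unemployed. The labor force is E + U, and U/(E+U) = 0.1048.
So U = 0.1048 × 117.39 / (1 − 0.1048) = 12.3025 / 0.8952 ≈ 13.74 million.

About 13.74 million are unemployed.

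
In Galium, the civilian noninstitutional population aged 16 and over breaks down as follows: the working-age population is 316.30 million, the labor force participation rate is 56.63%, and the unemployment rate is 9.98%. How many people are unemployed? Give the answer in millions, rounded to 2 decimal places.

About 17.88 million are unemployed.

Labor force = 0.5663 × 316.30 = 179.12 million.
Unemployed = 0.0998 × 179.12 ≈ 17.88 million.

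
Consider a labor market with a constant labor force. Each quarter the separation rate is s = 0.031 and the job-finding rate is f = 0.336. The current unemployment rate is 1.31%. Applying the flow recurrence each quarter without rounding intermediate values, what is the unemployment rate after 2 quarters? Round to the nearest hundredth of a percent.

Unemployment rate after two quarters ≈ 5.59%.

With a fixed labor force, u_{t+1} = u_t + s·(1−u_t) − f·u_t = u_t·(1−s−f) + s.
Here 1−s−f = 0.633 and s = 0.031.
u_1 = 0.013100 × 0.633 + 0.031 = 0.039292.
u_2 = 0.039292 × 0.633 + 0.031 = 0.055872.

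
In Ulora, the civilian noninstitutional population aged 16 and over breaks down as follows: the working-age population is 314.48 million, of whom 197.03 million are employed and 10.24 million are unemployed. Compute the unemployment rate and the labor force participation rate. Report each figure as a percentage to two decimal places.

Unemployment rate ≈ 4.94%; labor force participation rate ≈ 65.91%.

Labor force = employed + unemployed = 197.03 + 10.24 = 207.27 million.
Unemployment rate = 10.24 / 207.27 = 4.94%.
Labor force participation rate = 207.27 / 314.48 = 65.91%.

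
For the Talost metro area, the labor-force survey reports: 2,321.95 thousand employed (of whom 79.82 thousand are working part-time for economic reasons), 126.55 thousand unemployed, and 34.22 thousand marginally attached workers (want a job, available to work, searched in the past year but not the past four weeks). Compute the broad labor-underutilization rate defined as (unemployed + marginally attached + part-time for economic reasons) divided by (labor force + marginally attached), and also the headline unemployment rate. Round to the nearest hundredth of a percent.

Broad underutilization rate ≈ 9.69%; headline unemployment rate ≈ 5.17%.

Labor force = 2,321.95 + 126.55 = 2,448.50 thousand.
Numerator = 126.55 + 34.22 + 79.82 = 240.59 thousand.
Denominator = 2,448.50 + 34.22 = 2,482.72 thousand.
Broad rate = 240.59 / 2,482.72 = 9.69%.
Headline unemployment rate = 126.55 / 2,448.50 = 5.17%.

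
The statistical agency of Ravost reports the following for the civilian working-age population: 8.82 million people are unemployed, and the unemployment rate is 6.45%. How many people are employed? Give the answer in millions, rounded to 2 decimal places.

Labor force = U / u = 8.82 / 0.0645 ≈ 136.74 million.
Employed = labor force − unemployed = 136.74 − 8.82 = 127.92 million.

About 127.92 million are employed.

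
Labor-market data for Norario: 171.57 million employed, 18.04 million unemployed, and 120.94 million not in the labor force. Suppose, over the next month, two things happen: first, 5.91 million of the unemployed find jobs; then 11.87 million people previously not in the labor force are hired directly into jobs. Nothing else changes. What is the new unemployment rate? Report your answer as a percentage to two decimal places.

New unemployment rate ≈ 6.02%.

Initially, labor force = 171.57 + 18.04 = 189.61 million, so u = 18.04/189.61 = 9.51%.
After the first change, unemployed falls and employed rises by 5.91; labor force unchanged → E = 177.48, U = 12.13, labor force = 189.61 million.
After the second change, employed and labor force both rise by 11.87; unemployed unchanged → E = 189.35, U = 12.13, labor force = 201.48 million.
New unemployment rate = 12.13 / 201.48 = 6.02%.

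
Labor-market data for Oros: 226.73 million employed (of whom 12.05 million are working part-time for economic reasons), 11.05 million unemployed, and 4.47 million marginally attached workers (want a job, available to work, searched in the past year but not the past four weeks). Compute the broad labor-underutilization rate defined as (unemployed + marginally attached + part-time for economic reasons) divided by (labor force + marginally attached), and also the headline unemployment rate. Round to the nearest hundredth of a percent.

Labor force = 226.73 + 11.05 = 237.78 million.
Numerator = 11.05 + 4.47 + 12.05 = 27.57 million.
Denominator = 237.78 + 4.47 = 242.25 million.
Broad rate = 27.57 / 242.25 = 11.38%.
Headline unemployment rate = 11.05 / 237.78 = 4.65%.

Broad underutilization rate ≈ 11.38%; headline unemployment rate ≈ 4.65%.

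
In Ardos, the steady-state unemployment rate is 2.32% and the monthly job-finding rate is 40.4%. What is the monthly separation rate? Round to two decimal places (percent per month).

From u* = s/(s+f): s = u·f/(1−u).
s = 0.0232 × 40.4 / (1 − 0.0232) = 0.9373 / 0.9768 ≈ 0.96% per month.

Separation rate ≈ 0.96% per month.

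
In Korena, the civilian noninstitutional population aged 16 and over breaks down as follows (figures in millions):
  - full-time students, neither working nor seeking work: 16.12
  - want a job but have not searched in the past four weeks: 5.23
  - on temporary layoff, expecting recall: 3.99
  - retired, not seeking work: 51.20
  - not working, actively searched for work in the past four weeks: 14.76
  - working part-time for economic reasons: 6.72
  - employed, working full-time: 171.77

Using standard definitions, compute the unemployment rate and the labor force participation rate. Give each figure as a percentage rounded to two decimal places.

Unemployment rate ≈ 9.51%; labor force participation rate ≈ 73.11%.

Employed = 6.72 + 171.77 = 178.49 million (anyone who worked, including part-time for economic reasons, counts as employed).
Unemployed = 3.99 + 14.76 = 18.75 million (jobless and actively searching, or on temporary layoff).
Labor force = 178.49 + 18.75 = 197.24 million.
Not in labor force = 16.12 + 5.23 + 51.20 = 72.55 million (those not working and not actively searching are outside the labor force — including those who want a job but have given up searching).
Civilian working-age population = 197.24 + 72.55 = 269.79 million.
Unemployment rate = 18.75 / 197.24 = 9.51%.
Labor force participation rate = 197.24 / 269.79 = 73.11%.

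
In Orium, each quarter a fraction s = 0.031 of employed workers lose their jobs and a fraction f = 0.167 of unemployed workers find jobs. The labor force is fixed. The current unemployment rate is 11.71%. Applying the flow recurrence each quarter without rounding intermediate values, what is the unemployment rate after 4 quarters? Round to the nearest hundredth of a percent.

Unemployment rate after four quarters ≈ 14.02%.

With a fixed labor force, u_{t+1} = u_t + s·(1−u_t) − f·u_t = u_t·(1−s−f) + s.
Here 1−s−f = 0.802 and s = 0.031.
u_1 = 0.117100 × 0.802 + 0.031 = 0.124914.
u_2 = 0.124914 × 0.802 + 0.031 = 0.131181.
u_3 = 0.131181 × 0.802 + 0.031 = 0.136207.
u_4 = 0.136207 × 0.802 + 0.031 = 0.140238.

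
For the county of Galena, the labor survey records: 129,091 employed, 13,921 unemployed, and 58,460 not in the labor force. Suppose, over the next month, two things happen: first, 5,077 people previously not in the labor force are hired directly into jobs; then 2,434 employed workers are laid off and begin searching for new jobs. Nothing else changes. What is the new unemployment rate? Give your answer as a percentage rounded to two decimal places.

Initially, labor force = 129,091 + 13,921 = 143,012, so u = 13,921/143,012 = 9.73%.
After the first change, employed and labor force both rise by 5,077; unemployed unchanged → E = 134,168, U = 13,921, labor force = 148,089.
After the second change, employed falls and unemployed rises by 2,434; labor force unchanged → E = 131,734, U = 16,355, labor force = 148,089.
New unemployment rate = 16,355 / 148,089 = 11.04%.

New unemployment rate ≈ 11.04%.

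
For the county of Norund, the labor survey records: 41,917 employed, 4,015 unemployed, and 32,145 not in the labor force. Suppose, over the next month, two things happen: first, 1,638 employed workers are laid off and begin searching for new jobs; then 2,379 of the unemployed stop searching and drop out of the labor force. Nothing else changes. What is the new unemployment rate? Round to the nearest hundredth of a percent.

Initially, labor force = 41,917 + 4,015 = 45,932, so u = 4,015/45,932 = 8.74%.
After the first change, employed falls and unemployed rises by 1,638; labor force unchanged → E = 40,279, U = 5,653, labor force = 45,932.
After the second change, unemployed and labor force both fall by 2,379 → E = 40,279, U = 3,274, labor force = 43,553.
New unemployment rate = 3,274 / 43,553 = 7.52%.

New unemployment rate ≈ 7.52%.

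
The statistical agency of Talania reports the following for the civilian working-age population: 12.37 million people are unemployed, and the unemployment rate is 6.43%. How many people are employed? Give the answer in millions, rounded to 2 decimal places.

Labor force = U / u = 12.37 / 0.0643 ≈ 192.38 million.
Employed = labor force − unemployed = 192.38 − 12.37 = 180.01 million.

About 180.01 million are employed.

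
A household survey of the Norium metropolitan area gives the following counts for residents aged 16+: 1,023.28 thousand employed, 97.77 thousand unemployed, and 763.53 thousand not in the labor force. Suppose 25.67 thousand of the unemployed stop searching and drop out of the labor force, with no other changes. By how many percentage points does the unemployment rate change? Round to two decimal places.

The unemployment rate changes by −2.14 percentage points.

Initially, labor force = 1,023.28 + 97.77 = 1,121.05 thousand, so u = 97.77/1,121.05 = 8.72%.
After the change, unemployed and labor force both fall by 25.67 → E = 1,023.28, U = 72.10, labor force = 1,095.38 thousand.
New unemployment rate = 72.10 / 1,095.38 = 6.58%.
Change = 6.58% − 8.72% = −2.14 percentage points.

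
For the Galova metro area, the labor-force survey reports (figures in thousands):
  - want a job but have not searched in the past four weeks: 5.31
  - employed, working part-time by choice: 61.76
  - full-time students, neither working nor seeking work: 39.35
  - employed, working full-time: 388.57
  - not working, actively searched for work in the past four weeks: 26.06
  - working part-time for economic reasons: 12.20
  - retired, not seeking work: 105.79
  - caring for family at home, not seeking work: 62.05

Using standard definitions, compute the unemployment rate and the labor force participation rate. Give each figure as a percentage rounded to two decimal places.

Unemployment rate ≈ 5.33%; labor force participation rate ≈ 69.69%.

Employed = 61.76 + 388.57 + 12.20 = 462.53 thousand (anyone who worked, including part-time for economic reasons, counts as employed).
Unemployed = 26.06 thousand.
Labor force = 462.53 + 26.06 = 488.59 thousand.
Not in labor force = 5.31 + 39.35 + 105.79 + 62.05 = 212.50 thousand (those not working and not actively searching are outside the labor force — including those who want a job but have given up searching).
Civilian working-age population = 488.59 + 212.50 = 701.09 thousand.
Unemployment rate = 26.06 / 488.59 = 5.33%.
Labor force participation rate = 488.59 / 701.09 = 69.69%.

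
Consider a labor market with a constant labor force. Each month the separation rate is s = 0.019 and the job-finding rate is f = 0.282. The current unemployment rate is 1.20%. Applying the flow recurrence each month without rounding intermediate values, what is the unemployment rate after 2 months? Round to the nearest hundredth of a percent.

Unemployment rate after two months ≈ 3.81%.

With a fixed labor force, u_{t+1} = u_t + s·(1−u_t) − f·u_t = u_t·(1−s−f) + s.
Here 1−s−f = 0.699 and s = 0.019.
u_1 = 0.012000 × 0.699 + 0.019 = 0.027388.
u_2 = 0.027388 × 0.699 + 0.019 = 0.038144.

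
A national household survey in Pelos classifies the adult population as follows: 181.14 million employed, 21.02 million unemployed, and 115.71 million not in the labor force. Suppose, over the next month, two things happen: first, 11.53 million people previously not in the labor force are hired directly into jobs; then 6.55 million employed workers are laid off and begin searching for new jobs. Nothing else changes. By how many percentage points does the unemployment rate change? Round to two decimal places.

The unemployment rate changes by +2.50 percentage points.

Initially, labor force = 181.14 + 21.02 = 202.16 million, so u = 21.02/202.16 = 10.40%.
After the first change, employed and labor force both rise by 11.53; unemployed unchanged → E = 192.67, U = 21.02, labor force = 213.69 million.
After the second change, employed falls and unemployed rises by 6.55; labor force unchanged → E = 186.12, U = 27.57, labor force = 213.69 million.
New unemployment rate = 27.57 / 213.69 = 12.90%.
Change = 12.90% − 10.40% = +2.50 percentage points.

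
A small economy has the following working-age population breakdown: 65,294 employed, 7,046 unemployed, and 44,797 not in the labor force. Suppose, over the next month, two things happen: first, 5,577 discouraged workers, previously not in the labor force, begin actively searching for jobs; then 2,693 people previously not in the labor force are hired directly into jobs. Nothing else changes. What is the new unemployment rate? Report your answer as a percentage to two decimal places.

New unemployment rate ≈ 15.66%.

Initially, labor force = 65,294 + 7,046 = 72,340, so u = 7,046/72,340 = 9.74%.
After the first change, unemployed and labor force both rise by 5,577 → E = 65,294, U = 12,623, labor force = 77,917.
After the second change, employed and labor force both rise by 2,693; unemployed unchanged → E = 67,987, U = 12,623, labor force = 80,610.
New unemployment rate = 12,623 / 80,610 = 15.66%.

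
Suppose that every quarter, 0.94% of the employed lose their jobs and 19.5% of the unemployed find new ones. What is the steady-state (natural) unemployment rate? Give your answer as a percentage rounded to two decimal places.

Steady-state unemployment rate ≈ 4.60%.

At steady state the flows balance: s·E = f·U, so U/(E+U) = s/(s+f).
u* = 0.94 / (0.94 + 19.5) = 0.94 / 20.44 = 4.60%.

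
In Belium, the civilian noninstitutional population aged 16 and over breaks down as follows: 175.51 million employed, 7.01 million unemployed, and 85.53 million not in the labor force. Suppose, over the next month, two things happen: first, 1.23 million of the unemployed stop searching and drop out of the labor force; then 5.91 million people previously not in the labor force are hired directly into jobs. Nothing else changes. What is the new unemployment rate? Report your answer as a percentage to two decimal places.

New unemployment rate ≈ 3.09%.

Initially, labor force = 175.51 + 7.01 = 182.52 million, so u = 7.01/182.52 = 3.84%.
After the first change, unemployed and labor force both fall by 1.23 → E = 175.51, U = 5.78, labor force = 181.29 million.
After the second change, employed and labor force both rise by 5.91; unemployed unchanged → E = 181.42, U = 5.78, labor force = 187.20 million.
New unemployment rate = 5.78 / 187.20 = 3.09%.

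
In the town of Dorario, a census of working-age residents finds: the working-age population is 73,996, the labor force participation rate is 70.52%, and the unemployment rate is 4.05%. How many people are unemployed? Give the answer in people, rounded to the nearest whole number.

Labor force = 0.7052 × 73,996 = 52,182.
Unemployed = 0.0405 × 52,182 ≈ 2,113.

About 2,113 are unemployed.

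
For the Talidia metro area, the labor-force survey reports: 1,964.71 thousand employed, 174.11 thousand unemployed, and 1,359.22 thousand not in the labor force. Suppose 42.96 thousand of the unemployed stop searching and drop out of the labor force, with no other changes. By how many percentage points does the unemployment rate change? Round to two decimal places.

The unemployment rate changes by −1.88 percentage points.

Initially, labor force = 1,964.71 + 174.11 = 2,138.82 thousand, so u = 174.11/2,138.82 = 8.14%.
After the change, unemployed and labor force both fall by 42.96 → E = 1,964.71, U = 131.15, labor force = 2,095.86 thousand.
New unemployment rate = 131.15 / 2,095.86 = 6.26%.
Change = 6.26% − 8.14% = −1.88 percentage points.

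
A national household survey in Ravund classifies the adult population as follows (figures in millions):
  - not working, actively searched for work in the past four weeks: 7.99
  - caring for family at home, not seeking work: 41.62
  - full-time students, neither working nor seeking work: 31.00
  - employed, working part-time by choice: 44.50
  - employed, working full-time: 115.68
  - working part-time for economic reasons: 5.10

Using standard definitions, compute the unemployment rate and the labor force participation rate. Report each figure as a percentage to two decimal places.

Employed = 44.50 + 115.68 + 5.10 = 165.28 million (anyone who worked, including part-time for economic reasons, counts as employed).
Unemployed = 7.99 million.
Labor force = 165.28 + 7.99 = 173.27 million.
Not in labor force = 41.62 + 31.00 = 72.62 million (those not working and not actively searching are outside the labor force).
Civilian working-age population = 173.27 + 72.62 = 245.89 million.
Unemployment rate = 7.99 / 173.27 = 4.61%.
Labor force participation rate = 173.27 / 245.89 = 70.47%.

Unemployment rate ≈ 4.61%; labor force participation rate ≈ 70.47%.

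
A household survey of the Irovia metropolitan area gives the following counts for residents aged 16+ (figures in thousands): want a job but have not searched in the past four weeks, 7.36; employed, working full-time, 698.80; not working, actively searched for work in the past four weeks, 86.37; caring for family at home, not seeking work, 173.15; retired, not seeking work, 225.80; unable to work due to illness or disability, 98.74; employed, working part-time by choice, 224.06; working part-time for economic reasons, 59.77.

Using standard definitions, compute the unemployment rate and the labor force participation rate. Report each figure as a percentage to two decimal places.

Unemployment rate ≈ 8.08%; labor force participation rate ≈ 67.91%.

Employed = 698.80 + 224.06 + 59.77 = 982.63 thousand (anyone who worked, including part-time for economic reasons, counts as employed).
Unemployed = 86.37 thousand.
Labor force = 982.63 + 86.37 = 1,069.00 thousand.
Not in labor force = 7.36 + 173.15 + 225.80 + 98.74 = 505.05 thousand (those not working and not actively searching are outside the labor force — including those who want a job but have given up searching).
Civilian working-age population = 1,069.00 + 505.05 = 1,574.05 thousand.
Unemployment rate = 86.37 / 1,069.00 = 8.08%.
Labor force participation rate = 1,069.00 / 1,574.05 = 67.91%.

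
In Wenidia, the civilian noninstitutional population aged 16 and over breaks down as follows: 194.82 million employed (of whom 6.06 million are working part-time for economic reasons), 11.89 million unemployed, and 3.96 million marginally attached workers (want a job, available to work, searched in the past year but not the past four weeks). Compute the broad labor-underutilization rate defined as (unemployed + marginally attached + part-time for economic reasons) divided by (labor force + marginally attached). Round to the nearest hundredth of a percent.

Broad underutilization rate ≈ 10.40%.

Labor force = 194.82 + 11.89 = 206.71 million.
Numerator = 11.89 + 3.96 + 6.06 = 21.91 million.
Denominator = 206.71 + 3.96 = 210.67 million.
Broad rate = 21.91 / 210.67 = 10.40%.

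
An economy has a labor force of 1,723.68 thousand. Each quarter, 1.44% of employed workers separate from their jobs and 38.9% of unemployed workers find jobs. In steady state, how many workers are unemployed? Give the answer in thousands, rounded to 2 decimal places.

About 61.53 thousand are unemployed in steady state.

Steady-state unemployment rate u* = s/(s+f) = 1.44/(1.44+38.9) = 0.035697.
Unemployed = u* × labor force = 0.035697 × 1,723.68 ≈ 61.53 thousand.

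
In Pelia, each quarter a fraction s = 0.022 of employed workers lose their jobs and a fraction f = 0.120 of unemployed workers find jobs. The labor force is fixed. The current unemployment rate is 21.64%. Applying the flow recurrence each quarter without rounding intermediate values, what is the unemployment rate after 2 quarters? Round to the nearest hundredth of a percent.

Unemployment rate after two quarters ≈ 20.02%.

With a fixed labor force, u_{t+1} = u_t + s·(1−u_t) − f·u_t = u_t·(1−s−f) + s.
Here 1−s−f = 0.858 and s = 0.022.
u_1 = 0.216400 × 0.858 + 0.022 = 0.207671.
u_2 = 0.207671 × 0.858 + 0.022 = 0.200182.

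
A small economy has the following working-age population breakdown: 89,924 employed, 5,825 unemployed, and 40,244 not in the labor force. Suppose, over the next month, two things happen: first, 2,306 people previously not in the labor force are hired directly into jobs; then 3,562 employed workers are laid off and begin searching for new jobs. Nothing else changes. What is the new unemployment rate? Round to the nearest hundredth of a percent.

Initially, labor force = 89,924 + 5,825 = 95,749, so u = 5,825/95,749 = 6.08%.
After the first change, employed and labor force both rise by 2,306; unemployed unchanged → E = 92,230, U = 5,825, labor force = 98,055.
After the second change, employed falls and unemployed rises by 3,562; labor force unchanged → E = 88,668, U = 9,387, labor force = 98,055.
New unemployment rate = 9,387 / 98,055 = 9.57%.

New unemployment rate ≈ 9.57%.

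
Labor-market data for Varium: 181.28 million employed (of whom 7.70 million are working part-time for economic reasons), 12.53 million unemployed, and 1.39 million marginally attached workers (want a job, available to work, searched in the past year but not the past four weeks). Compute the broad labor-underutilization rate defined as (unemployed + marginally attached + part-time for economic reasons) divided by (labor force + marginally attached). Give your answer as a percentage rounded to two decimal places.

Broad underutilization rate ≈ 11.08%.

Labor force = 181.28 + 12.53 = 193.81 million.
Numerator = 12.53 + 1.39 + 7.70 = 21.62 million.
Denominator = 193.81 + 1.39 = 195.20 million.
Broad rate = 21.62 / 195.20 = 11.08%.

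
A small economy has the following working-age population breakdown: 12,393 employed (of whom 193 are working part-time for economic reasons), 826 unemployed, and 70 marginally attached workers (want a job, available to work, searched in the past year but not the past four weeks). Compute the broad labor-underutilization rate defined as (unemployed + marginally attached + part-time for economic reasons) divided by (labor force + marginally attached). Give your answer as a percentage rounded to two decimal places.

Broad underutilization rate ≈ 8.19%.

Labor force = 12,393 + 826 = 13,219.
Numerator = 826 + 70 + 193 = 1,089.
Denominator = 13,219 + 70 = 13,289.
Broad rate = 1,089 / 13,289 = 8.19%.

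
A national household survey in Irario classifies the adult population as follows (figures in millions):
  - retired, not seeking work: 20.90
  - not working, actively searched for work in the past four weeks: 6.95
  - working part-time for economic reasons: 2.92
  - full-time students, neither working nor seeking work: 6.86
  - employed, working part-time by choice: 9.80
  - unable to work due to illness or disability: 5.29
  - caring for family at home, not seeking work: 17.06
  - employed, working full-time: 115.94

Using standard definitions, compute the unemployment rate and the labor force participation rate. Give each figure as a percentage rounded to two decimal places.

Employed = 2.92 + 9.80 + 115.94 = 128.66 million (anyone who worked, including part-time for economic reasons, counts as employed).
Unemployed = 6.95 million.
Labor force = 128.66 + 6.95 = 135.61 million.
Not in labor force = 20.90 + 6.86 + 5.29 + 17.06 = 50.11 million (those not working and not actively searching are outside the labor force).
Civilian working-age population = 135.61 + 50.11 = 185.72 million.
Unemployment rate = 6.95 / 135.61 = 5.12%.
Labor force participation rate = 135.61 / 185.72 = 73.02%.

Unemployment rate ≈ 5.12%; labor force participation rate ≈ 73.02%.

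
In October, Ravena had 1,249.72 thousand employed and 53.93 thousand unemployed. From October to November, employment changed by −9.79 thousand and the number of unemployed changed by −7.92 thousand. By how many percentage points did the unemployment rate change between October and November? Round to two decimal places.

The unemployment rate changed by −0.56 percentage points.

October: labor force = 1,249.72 + 53.93 = 1,303.65; u = 53.93/1,303.65 = 4.14%.
November: labor force = 1,239.93 + 46.01 = 1,285.94; u = 46.01/1,285.94 = 3.58%.
Change = 3.58% − 4.14% = −0.56 pp.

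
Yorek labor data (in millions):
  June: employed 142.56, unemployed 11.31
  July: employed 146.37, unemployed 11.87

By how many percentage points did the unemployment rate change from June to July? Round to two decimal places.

June: labor force = 142.56 + 11.31 = 153.87; u = 11.31/153.87 = 7.35%.
July: labor force = 146.37 + 11.87 = 158.24; u = 11.87/158.24 = 7.50%.
Change = 7.50% − 7.35% = +0.15 pp.

The unemployment rate changed by +0.15 percentage points.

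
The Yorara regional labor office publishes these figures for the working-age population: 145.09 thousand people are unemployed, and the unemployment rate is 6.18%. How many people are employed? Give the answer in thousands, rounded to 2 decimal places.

About 2,202.64 thousand are employed.

Labor force = U / u = 145.09 / 0.0618 ≈ 2,347.73 thousand.
Employed = labor force − unemployed = 2,347.73 − 145.09 = 2,202.64 thousand.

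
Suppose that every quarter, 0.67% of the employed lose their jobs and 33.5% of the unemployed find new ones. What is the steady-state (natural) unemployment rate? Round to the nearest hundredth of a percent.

At steady state the flows balance: s·E = f·U, so U/(E+U) = s/(s+f).
u* = 0.67 / (0.67 + 33.5) = 0.67 / 34.17 = 1.96%.

Steady-state unemployment rate ≈ 1.96%.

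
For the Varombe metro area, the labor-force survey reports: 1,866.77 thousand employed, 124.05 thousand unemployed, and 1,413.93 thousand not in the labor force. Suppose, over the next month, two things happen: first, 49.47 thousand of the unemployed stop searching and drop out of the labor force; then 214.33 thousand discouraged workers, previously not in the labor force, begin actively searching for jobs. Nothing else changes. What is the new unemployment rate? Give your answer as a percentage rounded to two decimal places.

New unemployment rate ≈ 13.40%.

Initially, labor force = 1,866.77 + 124.05 = 1,990.82 thousand, so u = 124.05/1,990.82 = 6.23%.
After the first change, unemployed and labor force both fall by 49.47 → E = 1,866.77, U = 74.58, labor force = 1,941.35 thousand.
After the second change, unemployed and labor force both rise by 214.33 → E = 1,866.77, U = 288.91, labor force = 2,155.68 thousand.
New unemployment rate = 288.91 / 2,155.68 = 13.40%.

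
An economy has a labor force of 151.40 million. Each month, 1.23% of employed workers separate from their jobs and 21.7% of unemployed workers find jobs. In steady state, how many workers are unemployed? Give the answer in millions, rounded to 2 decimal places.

About 8.12 million are unemployed in steady state.

Steady-state unemployment rate u* = s/(s+f) = 1.23/(1.23+21.7) = 0.053642.
Unemployed = u* × labor force = 0.053642 × 151.40 ≈ 8.12 million.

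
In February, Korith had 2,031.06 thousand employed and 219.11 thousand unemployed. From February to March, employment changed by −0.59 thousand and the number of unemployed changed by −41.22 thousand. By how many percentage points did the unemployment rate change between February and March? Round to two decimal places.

February: labor force = 2,031.06 + 219.11 = 2,250.17; u = 219.11/2,250.17 = 9.74%.
March: labor force = 2,030.47 + 177.89 = 2,208.36; u = 177.89/2,208.36 = 8.06%.
Change = 8.06% − 9.74% = −1.68 pp.

The unemployment rate changed by −1.68 percentage points.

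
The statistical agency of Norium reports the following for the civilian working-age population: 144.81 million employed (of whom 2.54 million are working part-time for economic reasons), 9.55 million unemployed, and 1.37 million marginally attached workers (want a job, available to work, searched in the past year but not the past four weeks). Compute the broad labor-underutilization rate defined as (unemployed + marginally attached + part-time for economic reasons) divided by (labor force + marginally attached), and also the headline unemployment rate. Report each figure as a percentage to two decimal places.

Labor force = 144.81 + 9.55 = 154.36 million.
Numerator = 9.55 + 1.37 + 2.54 = 13.46 million.
Denominator = 154.36 + 1.37 = 155.73 million.
Broad rate = 13.46 / 155.73 = 8.64%.
Headline unemployment rate = 9.55 / 154.36 = 6.19%.

Broad underutilization rate ≈ 8.64%; headline unemployment rate ≈ 6.19%.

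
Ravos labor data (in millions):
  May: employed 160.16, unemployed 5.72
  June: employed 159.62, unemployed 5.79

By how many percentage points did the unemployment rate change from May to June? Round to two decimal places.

The unemployment rate changed by +0.05 percentage points.

May: labor force = 160.16 + 5.72 = 165.88; u = 5.72/165.88 = 3.45%.
June: labor force = 159.62 + 5.79 = 165.41; u = 5.79/165.41 = 3.50%.
Change = 3.50% − 3.45% = +0.05 pp.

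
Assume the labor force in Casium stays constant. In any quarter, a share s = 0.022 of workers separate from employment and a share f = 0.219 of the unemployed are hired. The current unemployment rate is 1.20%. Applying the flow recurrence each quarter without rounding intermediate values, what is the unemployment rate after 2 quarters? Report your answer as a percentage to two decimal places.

Unemployment rate after two quarters ≈ 4.56%.

With a fixed labor force, u_{t+1} = u_t + s·(1−u_t) − f·u_t = u_t·(1−s−f) + s.
Here 1−s−f = 0.759 and s = 0.022.
u_1 = 0.012000 × 0.759 + 0.022 = 0.031108.
u_2 = 0.031108 × 0.759 + 0.022 = 0.045611.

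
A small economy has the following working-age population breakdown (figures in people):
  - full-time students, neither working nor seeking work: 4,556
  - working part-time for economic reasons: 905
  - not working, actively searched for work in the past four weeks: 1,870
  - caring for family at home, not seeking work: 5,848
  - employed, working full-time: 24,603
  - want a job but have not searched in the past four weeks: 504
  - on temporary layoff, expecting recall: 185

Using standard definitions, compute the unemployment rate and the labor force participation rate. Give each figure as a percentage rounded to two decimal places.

Employed = 905 + 24,603 = 25,508 (anyone who worked, including part-time for economic reasons, counts as employed).
Unemployed = 1,870 + 185 = 2,055 (jobless and actively searching, or on temporary layoff).
Labor force = 25,508 + 2,055 = 27,563.
Not in labor force = 4,556 + 5,848 + 504 = 10,908 (those not working and not actively searching are outside the labor force — including those who want a job but have given up searching).
Civilian working-age population = 27,563 + 10,908 = 38,471.
Unemployment rate = 2,055 / 27,563 = 7.46%.
Labor force participation rate = 27,563 / 38,471 = 71.65%.

Unemployment rate ≈ 7.46%; labor force participation rate ≈ 71.65%.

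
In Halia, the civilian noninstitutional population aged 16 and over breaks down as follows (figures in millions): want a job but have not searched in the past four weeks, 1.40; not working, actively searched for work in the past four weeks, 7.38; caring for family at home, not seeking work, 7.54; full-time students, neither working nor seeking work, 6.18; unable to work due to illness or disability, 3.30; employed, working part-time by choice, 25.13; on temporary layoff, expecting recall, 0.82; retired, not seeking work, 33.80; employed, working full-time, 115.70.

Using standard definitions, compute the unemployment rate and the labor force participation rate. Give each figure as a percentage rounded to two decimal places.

Employed = 25.13 + 115.70 = 140.83 million.
Unemployed = 7.38 + 0.82 = 8.20 million (jobless and actively searching, or on temporary layoff).
Labor force = 140.83 + 8.20 = 149.03 million.
Not in labor force = 1.40 + 7.54 + 6.18 + 3.30 + 33.80 = 52.22 million (those not working and not actively searching are outside the labor force — including those who want a job but have given up searching).
Civilian working-age population = 149.03 + 52.22 = 201.25 million.
Unemployment rate = 8.20 / 149.03 = 5.50%.
Labor force participation rate = 149.03 / 201.25 = 74.05%.

Unemployment rate ≈ 5.50%; labor force participation rate ≈ 74.05%.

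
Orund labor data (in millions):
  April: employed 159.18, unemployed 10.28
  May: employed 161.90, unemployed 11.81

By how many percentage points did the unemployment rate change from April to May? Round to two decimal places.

The unemployment rate changed by +0.73 percentage points.

April: labor force = 159.18 + 10.28 = 169.46; u = 10.28/169.46 = 6.07%.
May: labor force = 161.90 + 11.81 = 173.71; u = 11.81/173.71 = 6.80%.
Change = 6.80% − 6.07% = +0.73 pp.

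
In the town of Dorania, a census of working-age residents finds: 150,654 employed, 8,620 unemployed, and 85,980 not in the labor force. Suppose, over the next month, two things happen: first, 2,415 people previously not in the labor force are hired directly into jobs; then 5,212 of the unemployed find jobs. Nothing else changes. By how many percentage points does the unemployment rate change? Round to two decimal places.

Initially, labor force = 150,654 + 8,620 = 159,274, so u = 8,620/159,274 = 5.41%.
After the first change, employed and labor force both rise by 2,415; unemployed unchanged → E = 153,069, U = 8,620, labor force = 161,689.
After the second change, unemployed falls and employed rises by 5,212; labor force unchanged → E = 158,281, U = 3,408, labor force = 161,689.
New unemployment rate = 3,408 / 161,689 = 2.11%.
Change = 2.11% − 5.41% = −3.30 percentage points.

The unemployment rate changes by −3.30 percentage points.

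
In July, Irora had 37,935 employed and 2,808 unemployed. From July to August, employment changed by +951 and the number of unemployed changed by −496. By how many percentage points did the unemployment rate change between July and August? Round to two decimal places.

July: labor force = 37,935 + 2,808 = 40,743; u = 2,808/40,743 = 6.89%.
August: labor force = 38,886 + 2,312 = 41,198; u = 2,312/41,198 = 5.61%.
Change = 5.61% − 6.89% = −1.28 pp.

The unemployment rate changed by −1.28 percentage points.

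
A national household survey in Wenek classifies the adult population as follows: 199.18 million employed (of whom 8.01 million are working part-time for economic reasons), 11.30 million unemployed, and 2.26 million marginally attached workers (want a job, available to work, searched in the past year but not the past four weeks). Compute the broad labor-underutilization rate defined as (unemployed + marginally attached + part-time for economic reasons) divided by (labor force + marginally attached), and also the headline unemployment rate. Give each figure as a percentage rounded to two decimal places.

Labor force = 199.18 + 11.30 = 210.48 million.
Numerator = 11.30 + 2.26 + 8.01 = 21.57 million.
Denominator = 210.48 + 2.26 = 212.74 million.
Broad rate = 21.57 / 212.74 = 10.14%.
Headline unemployment rate = 11.30 / 210.48 = 5.37%.

Broad underutilization rate ≈ 10.14%; headline unemployment rate ≈ 5.37%.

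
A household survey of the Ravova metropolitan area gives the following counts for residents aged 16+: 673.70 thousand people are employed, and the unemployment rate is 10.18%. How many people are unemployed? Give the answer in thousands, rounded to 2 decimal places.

Let U be the number unemployed. The labor force is E + U, and U/(E+U) = 0.1018.
So U = 0.1018 × 673.70 / (1 − 0.1018) = 68.5827 / 0.8982 ≈ 76.36 thousand.

About 76.36 thousand are unemployed.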